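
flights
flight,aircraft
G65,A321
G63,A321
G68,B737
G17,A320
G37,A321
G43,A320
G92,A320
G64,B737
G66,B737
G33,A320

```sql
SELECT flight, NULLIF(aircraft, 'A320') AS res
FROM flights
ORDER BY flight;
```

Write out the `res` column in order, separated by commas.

flight=G17: aircraft=A320 vs A320: equal → NULL
flight=G33: aircraft=A320 vs A320: equal → NULL
flight=G37: aircraft=A321 vs A320: differ → A321
flight=G43: aircraft=A320 vs A320: equal → NULL
flight=G63: aircraft=A321 vs A320: differ → A321
flight=G64: aircraft=B737 vs A320: differ → B737
flight=G65: aircraft=A321 vs A320: differ → A321
flight=G66: aircraft=B737 vs A320: differ → B737
flight=G68: aircraft=B737 vs A320: differ → B737
flight=G92: aircraft=A320 vs A320: equal → NULL

NULL, NULL, A321, NULL, A321, B737, A321, B737, B737, NULL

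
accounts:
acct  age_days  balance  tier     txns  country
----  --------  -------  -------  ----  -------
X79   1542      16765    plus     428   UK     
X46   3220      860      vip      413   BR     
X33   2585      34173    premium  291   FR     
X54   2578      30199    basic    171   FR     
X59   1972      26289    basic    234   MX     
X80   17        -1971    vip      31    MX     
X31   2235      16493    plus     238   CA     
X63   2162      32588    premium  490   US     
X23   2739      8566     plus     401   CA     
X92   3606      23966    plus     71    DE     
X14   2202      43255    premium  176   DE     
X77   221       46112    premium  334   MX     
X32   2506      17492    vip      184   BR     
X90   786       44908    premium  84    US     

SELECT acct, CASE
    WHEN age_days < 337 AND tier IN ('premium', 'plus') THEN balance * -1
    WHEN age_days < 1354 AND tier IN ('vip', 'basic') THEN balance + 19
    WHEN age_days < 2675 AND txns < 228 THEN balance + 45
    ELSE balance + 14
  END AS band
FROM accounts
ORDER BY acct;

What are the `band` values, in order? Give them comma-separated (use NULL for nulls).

acct=X14: age_days < 2675 AND txns < 228 → 43300
acct=X23: ELSE → 8580
acct=X31: ELSE → 16507
acct=X32: age_days < 2675 AND txns < 228 → 17537
acct=X33: ELSE → 34187
acct=X46: ELSE → 874
acct=X54: age_days < 2675 AND txns < 228 → 30244
acct=X59: ELSE → 26303
acct=X63: ELSE → 32602
acct=X77: age_days < 337 AND tier IN ('premium', 'plus') → -46112
acct=X79: ELSE → 16779
acct=X80: age_days < 1354 AND tier IN ('vip', 'basic') → -1952
acct=X90: age_days < 2675 AND txns < 228 → 44953
acct=X92: ELSE → 23980

43300, 8580, 16507, 17537, 34187, 874, 30244, 26303, 32602, -46112, 16779, -1952, 44953, 23980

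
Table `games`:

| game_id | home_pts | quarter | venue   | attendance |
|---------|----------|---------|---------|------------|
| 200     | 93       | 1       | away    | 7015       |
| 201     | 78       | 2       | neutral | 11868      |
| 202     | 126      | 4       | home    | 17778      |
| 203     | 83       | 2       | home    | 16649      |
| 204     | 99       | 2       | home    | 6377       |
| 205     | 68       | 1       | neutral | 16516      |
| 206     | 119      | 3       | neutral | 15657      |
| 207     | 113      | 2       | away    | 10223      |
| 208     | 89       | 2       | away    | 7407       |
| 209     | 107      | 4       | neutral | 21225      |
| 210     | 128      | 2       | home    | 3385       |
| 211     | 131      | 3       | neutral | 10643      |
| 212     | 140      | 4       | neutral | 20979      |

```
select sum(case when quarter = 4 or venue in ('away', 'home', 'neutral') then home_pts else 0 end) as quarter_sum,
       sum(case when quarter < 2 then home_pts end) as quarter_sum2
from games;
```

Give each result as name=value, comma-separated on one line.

quarter_sum=1374, quarter_sum2=161

[quarter_sum: quarter = 4 or venue in ('away', 'home', 'neutral')]
game_id=200: ✓ → 93
game_id=201: ✓ → 78
game_id=202: ✓ → 126
game_id=203: ✓ → 83
game_id=204: ✓ → 99
game_id=205: ✓ → 68
game_id=206: ✓ → 119
game_id=207: ✓ → 113
game_id=208: ✓ → 89
game_id=209: ✓ → 107
game_id=210: ✓ → 128
game_id=211: ✓ → 131
game_id=212: ✓ → 140
quarter_sum = 93 + 78 + 126 + 83 + 99 + 68 + 119 + 113 + 89 + 107 + 128 + 131 + 140 = 1374
—
[quarter_sum2: quarter < 2]
game_id=200: ✓ → 93
game_id=201: ✗
game_id=202: ✗
game_id=203: ✗
game_id=204: ✗
game_id=205: ✓ → 68
game_id=206: ✗
game_id=207: ✗
game_id=208: ✗
game_id=209: ✗
game_id=210: ✗
game_id=211: ✗
game_id=212: ✗
quarter_sum2 = 93 + 68 = 161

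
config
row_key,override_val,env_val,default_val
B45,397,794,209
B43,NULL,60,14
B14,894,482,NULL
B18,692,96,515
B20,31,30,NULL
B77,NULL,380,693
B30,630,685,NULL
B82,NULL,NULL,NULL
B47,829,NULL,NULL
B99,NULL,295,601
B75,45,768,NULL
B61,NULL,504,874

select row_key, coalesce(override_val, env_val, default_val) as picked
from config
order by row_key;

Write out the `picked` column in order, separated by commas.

row_key=B14: override_val=894 → 894
row_key=B18: override_val=692 → 692
row_key=B20: override_val=31 → 31
row_key=B30: override_val=630 → 630
row_key=B43: override_val=NULL, env_val=60 → 60
row_key=B45: override_val=397 → 397
row_key=B47: override_val=829 → 829
row_key=B61: override_val=NULL, env_val=504 → 504
row_key=B75: override_val=45 → 45
row_key=B77: override_val=NULL, env_val=380 → 380
row_key=B82: override_val=NULL, env_val=NULL, default_val=NULL (all NULL) → NULL
row_key=B99: override_val=NULL, env_val=295 → 295

894, 692, 31, 630, 60, 397, 829, 504, 45, 380, NULL, 295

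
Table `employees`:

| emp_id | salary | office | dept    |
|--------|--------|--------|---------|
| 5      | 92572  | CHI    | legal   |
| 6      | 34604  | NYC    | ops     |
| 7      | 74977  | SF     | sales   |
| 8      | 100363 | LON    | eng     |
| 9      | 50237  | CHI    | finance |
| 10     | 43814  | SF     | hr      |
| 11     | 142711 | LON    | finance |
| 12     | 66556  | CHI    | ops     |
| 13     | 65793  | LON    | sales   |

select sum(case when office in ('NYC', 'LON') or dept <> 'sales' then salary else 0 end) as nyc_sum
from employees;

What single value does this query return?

emp_id=5: ✓ → 92572
emp_id=6: ✓ → 34604
emp_id=7: ✗
emp_id=8: ✓ → 100363
emp_id=9: ✓ → 50237
emp_id=10: ✓ → 43814
emp_id=11: ✓ → 142711
emp_id=12: ✓ → 66556
emp_id=13: ✓ → 65793
nyc_sum = 92572 + 34604 + 100363 + 50237 + 43814 + 142711 + 66556 + 65793 = 596650

596650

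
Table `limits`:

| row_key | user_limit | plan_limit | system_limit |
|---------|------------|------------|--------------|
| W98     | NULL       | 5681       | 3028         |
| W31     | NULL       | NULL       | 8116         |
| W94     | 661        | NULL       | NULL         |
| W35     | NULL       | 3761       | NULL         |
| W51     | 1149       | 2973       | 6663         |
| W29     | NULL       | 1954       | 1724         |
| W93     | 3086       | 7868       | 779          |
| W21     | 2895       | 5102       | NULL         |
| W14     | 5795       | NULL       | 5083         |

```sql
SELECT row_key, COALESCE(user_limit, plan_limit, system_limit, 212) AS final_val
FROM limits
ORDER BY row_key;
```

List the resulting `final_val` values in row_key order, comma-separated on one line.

row_key=W14: user_limit=5795 → 5795
row_key=W21: user_limit=2895 → 2895
row_key=W29: user_limit=NULL, plan_limit=1954 → 1954
row_key=W31: user_limit=NULL, plan_limit=NULL, system_limit=8116 → 8116
row_key=W35: user_limit=NULL, plan_limit=3761 → 3761
row_key=W51: user_limit=1149 → 1149
row_key=W93: user_limit=3086 → 3086
row_key=W94: user_limit=661 → 661
row_key=W98: user_limit=NULL, plan_limit=5681 → 5681

5795, 2895, 1954, 8116, 3761, 1149, 3086, 661, 5681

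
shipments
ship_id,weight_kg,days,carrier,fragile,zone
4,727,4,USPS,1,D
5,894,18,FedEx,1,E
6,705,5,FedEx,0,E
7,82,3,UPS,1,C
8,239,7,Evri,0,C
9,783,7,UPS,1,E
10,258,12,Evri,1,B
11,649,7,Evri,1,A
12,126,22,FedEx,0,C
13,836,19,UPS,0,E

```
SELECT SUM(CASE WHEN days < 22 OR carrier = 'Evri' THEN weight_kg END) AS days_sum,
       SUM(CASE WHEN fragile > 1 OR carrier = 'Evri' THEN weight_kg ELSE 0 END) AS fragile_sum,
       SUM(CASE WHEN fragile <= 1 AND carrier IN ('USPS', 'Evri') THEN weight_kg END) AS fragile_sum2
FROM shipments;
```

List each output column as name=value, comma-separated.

[days_sum: days < 22 OR carrier = 'Evri']
ship_id=4: ✓ → 727
ship_id=5: ✓ → 894
ship_id=6: ✓ → 705
ship_id=7: ✓ → 82
ship_id=8: ✓ → 239
ship_id=9: ✓ → 783
ship_id=10: ✓ → 258
ship_id=11: ✓ → 649
ship_id=12: ✗
ship_id=13: ✓ → 836
days_sum = 727 + 894 + 705 + 82 + 239 + 783 + 258 + 649 + 836 = 5173
—
[fragile_sum: fragile > 1 OR carrier = 'Evri']
ship_id=4: ✗
ship_id=5: ✗
ship_id=6: ✗
ship_id=7: ✗
ship_id=8: ✓ → 239
ship_id=9: ✗
ship_id=10: ✓ → 258
ship_id=11: ✓ → 649
ship_id=12: ✗
ship_id=13: ✗
fragile_sum = 239 + 258 + 649 = 1146
—
[fragile_sum2: fragile <= 1 AND carrier IN ('USPS', 'Evri')]
ship_id=4: ✓ → 727
ship_id=5: ✗
ship_id=6: ✗
ship_id=7: ✗
ship_id=8: ✓ → 239
ship_id=9: ✗
ship_id=10: ✓ → 258
ship_id=11: ✓ → 649
ship_id=12: ✗
ship_id=13: ✗
fragile_sum2 = 727 + 239 + 258 + 649 = 1873

days_sum=5173, fragile_sum=1146, fragile_sum2=1873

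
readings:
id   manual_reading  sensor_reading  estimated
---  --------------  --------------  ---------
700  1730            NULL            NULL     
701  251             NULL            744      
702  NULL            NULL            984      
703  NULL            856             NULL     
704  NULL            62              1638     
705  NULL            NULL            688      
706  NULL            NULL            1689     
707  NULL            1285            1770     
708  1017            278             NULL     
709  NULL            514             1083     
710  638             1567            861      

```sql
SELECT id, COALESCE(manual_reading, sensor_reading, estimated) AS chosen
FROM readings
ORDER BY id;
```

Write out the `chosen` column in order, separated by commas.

id=700: manual_reading=1730 → 1730
id=701: manual_reading=251 → 251
id=702: manual_reading=NULL, sensor_reading=NULL, estimated=984 → 984
id=703: manual_reading=NULL, sensor_reading=856 → 856
id=704: manual_reading=NULL, sensor_reading=62 → 62
id=705: manual_reading=NULL, sensor_reading=NULL, estimated=688 → 688
id=706: manual_reading=NULL, sensor_reading=NULL, estimated=1689 → 1689
id=707: manual_reading=NULL, sensor_reading=1285 → 1285
id=708: manual_reading=1017 → 1017
id=709: manual_reading=NULL, sensor_reading=514 → 514
id=710: manual_reading=638 → 638

1730, 251, 984, 856, 62, 688, 1689, 1285, 1017, 514, 638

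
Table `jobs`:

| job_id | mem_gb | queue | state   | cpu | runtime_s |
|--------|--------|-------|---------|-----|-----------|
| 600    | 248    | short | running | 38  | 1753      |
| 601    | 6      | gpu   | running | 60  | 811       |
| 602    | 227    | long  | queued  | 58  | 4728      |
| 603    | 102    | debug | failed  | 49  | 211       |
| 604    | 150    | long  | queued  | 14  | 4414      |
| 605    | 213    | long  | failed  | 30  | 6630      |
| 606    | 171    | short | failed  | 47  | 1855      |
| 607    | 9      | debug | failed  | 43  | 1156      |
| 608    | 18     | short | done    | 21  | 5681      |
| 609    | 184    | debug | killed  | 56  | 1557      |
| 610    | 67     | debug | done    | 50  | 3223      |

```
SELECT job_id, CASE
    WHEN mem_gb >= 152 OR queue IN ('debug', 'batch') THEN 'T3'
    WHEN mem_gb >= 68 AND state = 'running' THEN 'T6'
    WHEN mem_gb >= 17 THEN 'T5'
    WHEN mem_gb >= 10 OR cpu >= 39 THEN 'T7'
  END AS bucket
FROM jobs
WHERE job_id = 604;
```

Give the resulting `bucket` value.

job_id = 604: mem_gb=150, queue=long, state=queued, cpu=14, runtime_s=4414.
mem_gb >= 152 OR queue IN ('debug', 'batch') → false
mem_gb >= 68 AND state = 'running' → false
mem_gb >= 17 → true → T5

T5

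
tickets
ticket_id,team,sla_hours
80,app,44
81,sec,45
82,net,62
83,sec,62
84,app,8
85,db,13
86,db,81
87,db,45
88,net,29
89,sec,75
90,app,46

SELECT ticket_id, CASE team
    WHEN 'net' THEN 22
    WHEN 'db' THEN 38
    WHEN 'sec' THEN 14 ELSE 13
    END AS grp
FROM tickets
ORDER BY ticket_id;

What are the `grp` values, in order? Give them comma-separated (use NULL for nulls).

ticket_id=80: ELSE → 13
ticket_id=81: team='sec' → 14
ticket_id=82: team='net' → 22
ticket_id=83: team='sec' → 14
ticket_id=84: ELSE → 13
ticket_id=85: team='db' → 38
ticket_id=86: team='db' → 38
ticket_id=87: team='db' → 38
ticket_id=88: team='net' → 22
ticket_id=89: team='sec' → 14
ticket_id=90: ELSE → 13

13, 14, 22, 14, 13, 38, 38, 38, 22, 14, 13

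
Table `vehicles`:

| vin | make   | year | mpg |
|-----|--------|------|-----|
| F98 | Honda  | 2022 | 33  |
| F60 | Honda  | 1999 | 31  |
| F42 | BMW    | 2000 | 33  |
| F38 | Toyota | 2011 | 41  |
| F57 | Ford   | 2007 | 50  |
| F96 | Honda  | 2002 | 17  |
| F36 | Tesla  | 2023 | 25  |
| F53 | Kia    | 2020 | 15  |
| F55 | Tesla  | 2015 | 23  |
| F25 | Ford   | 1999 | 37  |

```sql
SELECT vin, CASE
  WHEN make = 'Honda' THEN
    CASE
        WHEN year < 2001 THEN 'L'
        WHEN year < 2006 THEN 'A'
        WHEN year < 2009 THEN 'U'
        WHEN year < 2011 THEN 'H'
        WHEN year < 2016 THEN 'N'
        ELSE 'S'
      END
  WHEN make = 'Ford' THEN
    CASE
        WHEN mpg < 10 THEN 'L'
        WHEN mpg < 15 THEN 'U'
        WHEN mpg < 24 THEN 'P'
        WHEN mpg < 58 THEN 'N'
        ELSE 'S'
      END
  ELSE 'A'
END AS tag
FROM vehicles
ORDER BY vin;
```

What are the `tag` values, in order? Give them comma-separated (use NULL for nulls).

vin=F25: make='Ford' → inner[mpg < 58] → N
vin=F36: make='Tesla' → outer ELSE → A
vin=F38: make='Toyota' → outer ELSE → A
vin=F42: make='BMW' → outer ELSE → A
vin=F53: make='Kia' → outer ELSE → A
vin=F55: make='Tesla' → outer ELSE → A
vin=F57: make='Ford' → inner[mpg < 58] → N
vin=F60: make='Honda' → inner[year < 2001] → L
vin=F96: make='Honda' → inner[year < 2006] → A
vin=F98: make='Honda' → inner[ELSE] → S

N, A, A, A, A, A, N, L, A, S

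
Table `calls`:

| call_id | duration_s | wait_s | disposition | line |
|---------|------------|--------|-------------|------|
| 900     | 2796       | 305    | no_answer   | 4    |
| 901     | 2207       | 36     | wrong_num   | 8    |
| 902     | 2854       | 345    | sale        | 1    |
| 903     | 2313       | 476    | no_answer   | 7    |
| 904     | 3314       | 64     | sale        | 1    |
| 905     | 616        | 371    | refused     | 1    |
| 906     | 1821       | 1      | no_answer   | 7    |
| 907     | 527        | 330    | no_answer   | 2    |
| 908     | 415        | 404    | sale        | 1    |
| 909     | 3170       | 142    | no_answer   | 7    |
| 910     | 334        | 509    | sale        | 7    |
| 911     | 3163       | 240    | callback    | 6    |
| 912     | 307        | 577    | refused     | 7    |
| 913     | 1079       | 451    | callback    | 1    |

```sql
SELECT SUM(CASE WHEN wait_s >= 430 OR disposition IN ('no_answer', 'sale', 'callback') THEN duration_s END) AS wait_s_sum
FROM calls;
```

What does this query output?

call_id=900: ✓ → 2796
call_id=901: ✗
call_id=902: ✓ → 2854
call_id=903: ✓ → 2313
call_id=904: ✓ → 3314
call_id=905: ✗
call_id=906: ✓ → 1821
call_id=907: ✓ → 527
call_id=908: ✓ → 415
call_id=909: ✓ → 3170
call_id=910: ✓ → 334
call_id=911: ✓ → 3163
call_id=912: ✓ → 307
call_id=913: ✓ → 1079
wait_s_sum = 2796 + 2854 + 2313 + 3314 + 1821 + 527 + 415 + 3170 + 334 + 3163 + 307 + 1079 = 22093

22093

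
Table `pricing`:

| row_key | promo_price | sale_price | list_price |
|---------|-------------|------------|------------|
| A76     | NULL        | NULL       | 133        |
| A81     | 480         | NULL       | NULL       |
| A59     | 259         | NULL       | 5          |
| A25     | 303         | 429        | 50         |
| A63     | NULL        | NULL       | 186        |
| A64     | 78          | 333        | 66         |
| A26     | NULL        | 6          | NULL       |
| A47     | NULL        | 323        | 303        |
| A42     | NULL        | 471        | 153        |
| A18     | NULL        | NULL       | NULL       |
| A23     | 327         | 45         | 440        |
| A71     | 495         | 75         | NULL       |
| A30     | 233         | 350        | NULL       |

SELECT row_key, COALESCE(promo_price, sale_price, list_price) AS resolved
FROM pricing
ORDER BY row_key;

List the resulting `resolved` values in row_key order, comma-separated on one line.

row_key=A18: promo_price=NULL, sale_price=NULL, list_price=NULL (all NULL) → NULL
row_key=A23: promo_price=327 → 327
row_key=A25: promo_price=303 → 303
row_key=A26: promo_price=NULL, sale_price=6 → 6
row_key=A30: promo_price=233 → 233
row_key=A42: promo_price=NULL, sale_price=471 → 471
row_key=A47: promo_price=NULL, sale_price=323 → 323
row_key=A59: promo_price=259 → 259
row_key=A63: promo_price=NULL, sale_price=NULL, list_price=186 → 186
row_key=A64: promo_price=78 → 78
row_key=A71: promo_price=495 → 495
row_key=A76: promo_price=NULL, sale_price=NULL, list_price=133 → 133
row_key=A81: promo_price=480 → 480

NULL, 327, 303, 6, 233, 471, 323, 259, 186, 78, 495, 133, 480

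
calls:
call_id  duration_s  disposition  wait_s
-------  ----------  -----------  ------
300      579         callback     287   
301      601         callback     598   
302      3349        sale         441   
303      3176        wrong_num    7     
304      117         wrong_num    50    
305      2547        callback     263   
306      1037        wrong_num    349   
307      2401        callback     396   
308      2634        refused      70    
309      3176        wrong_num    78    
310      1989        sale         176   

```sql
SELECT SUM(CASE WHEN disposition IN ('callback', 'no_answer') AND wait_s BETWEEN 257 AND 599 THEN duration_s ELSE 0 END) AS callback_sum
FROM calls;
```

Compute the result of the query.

call_id=300: ✓ → 579
call_id=301: ✓ → 601
call_id=302: ✗
call_id=303: ✗
call_id=304: ✗
call_id=305: ✓ → 2547
call_id=306: ✗
call_id=307: ✓ → 2401
call_id=308: ✗
call_id=309: ✗
call_id=310: ✗
callback_sum = 579 + 601 + 2547 + 2401 = 6128

6128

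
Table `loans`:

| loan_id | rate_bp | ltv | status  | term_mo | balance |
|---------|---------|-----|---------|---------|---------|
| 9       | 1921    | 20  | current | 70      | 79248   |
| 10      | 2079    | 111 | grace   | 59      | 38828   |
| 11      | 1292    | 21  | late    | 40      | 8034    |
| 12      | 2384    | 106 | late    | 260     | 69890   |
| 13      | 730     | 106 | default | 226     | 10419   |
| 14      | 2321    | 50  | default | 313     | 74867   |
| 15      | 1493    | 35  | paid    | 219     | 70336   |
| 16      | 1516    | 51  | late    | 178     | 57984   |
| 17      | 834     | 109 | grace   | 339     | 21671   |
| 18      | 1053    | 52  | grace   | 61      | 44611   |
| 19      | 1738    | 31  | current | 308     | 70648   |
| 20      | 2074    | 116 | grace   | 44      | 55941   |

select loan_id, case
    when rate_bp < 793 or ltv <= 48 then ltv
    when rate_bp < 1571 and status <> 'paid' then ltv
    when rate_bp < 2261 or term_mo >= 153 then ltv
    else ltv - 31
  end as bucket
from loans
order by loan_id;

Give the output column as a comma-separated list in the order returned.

20, 111, 21, 106, 106, 50, 35, 51, 109, 52, 31, 116

loan_id=9: rate_bp < 793 or ltv <= 48 → 20
loan_id=10: rate_bp < 2261 or term_mo >= 153 → 111
loan_id=11: rate_bp < 793 or ltv <= 48 → 21
loan_id=12: rate_bp < 2261 or term_mo >= 153 → 106
loan_id=13: rate_bp < 793 or ltv <= 48 → 106
loan_id=14: rate_bp < 2261 or term_mo >= 153 → 50
loan_id=15: rate_bp < 793 or ltv <= 48 → 35
loan_id=16: rate_bp < 1571 and status <> 'paid' → 51
loan_id=17: rate_bp < 1571 and status <> 'paid' → 109
loan_id=18: rate_bp < 1571 and status <> 'paid' → 52
loan_id=19: rate_bp < 793 or ltv <= 48 → 31
loan_id=20: rate_bp < 2261 or term_mo >= 153 → 116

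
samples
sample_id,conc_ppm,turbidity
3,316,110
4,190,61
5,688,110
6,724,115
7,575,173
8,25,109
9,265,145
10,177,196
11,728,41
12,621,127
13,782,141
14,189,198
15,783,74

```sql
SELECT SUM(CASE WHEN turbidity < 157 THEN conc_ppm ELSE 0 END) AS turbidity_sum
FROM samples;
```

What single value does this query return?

5122

sample_id=3: ✓ → 316
sample_id=4: ✓ → 190
sample_id=5: ✓ → 688
sample_id=6: ✓ → 724
sample_id=7: ✗
sample_id=8: ✓ → 25
sample_id=9: ✓ → 265
sample_id=10: ✗
sample_id=11: ✓ → 728
sample_id=12: ✓ → 621
sample_id=13: ✓ → 782
sample_id=14: ✗
sample_id=15: ✓ → 783
turbidity_sum = 316 + 190 + 688 + 724 + 25 + 265 + 728 + 621 + 782 + 783 = 5122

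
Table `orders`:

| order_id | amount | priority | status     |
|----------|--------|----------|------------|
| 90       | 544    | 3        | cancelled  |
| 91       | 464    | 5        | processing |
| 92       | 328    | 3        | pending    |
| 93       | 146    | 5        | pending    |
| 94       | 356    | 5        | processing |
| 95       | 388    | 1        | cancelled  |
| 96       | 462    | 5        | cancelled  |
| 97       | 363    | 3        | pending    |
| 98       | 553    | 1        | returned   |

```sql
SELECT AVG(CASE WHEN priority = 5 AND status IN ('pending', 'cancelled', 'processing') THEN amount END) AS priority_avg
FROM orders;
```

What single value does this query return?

357

order_id=90: ✗
order_id=91: ✓ → 464
order_id=92: ✗
order_id=93: ✓ → 146
order_id=94: ✓ → 356
order_id=95: ✗
order_id=96: ✓ → 462
order_id=97: ✗
order_id=98: ✗
priority_avg = (464 + 146 + 356 + 462) / 4 = 357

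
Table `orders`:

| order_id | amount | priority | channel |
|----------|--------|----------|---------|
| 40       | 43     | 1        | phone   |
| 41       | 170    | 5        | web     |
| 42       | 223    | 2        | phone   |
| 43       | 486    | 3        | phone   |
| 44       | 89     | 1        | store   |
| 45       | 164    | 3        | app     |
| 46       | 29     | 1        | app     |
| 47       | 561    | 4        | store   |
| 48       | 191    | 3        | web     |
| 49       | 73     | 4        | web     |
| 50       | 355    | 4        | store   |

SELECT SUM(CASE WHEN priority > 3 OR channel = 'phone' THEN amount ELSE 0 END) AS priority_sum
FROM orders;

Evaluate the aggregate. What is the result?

1911

order_id=40: ✓ → 43
order_id=41: ✓ → 170
order_id=42: ✓ → 223
order_id=43: ✓ → 486
order_id=44: ✗
order_id=45: ✗
order_id=46: ✗
order_id=47: ✓ → 561
order_id=48: ✗
order_id=49: ✓ → 73
order_id=50: ✓ → 355
priority_sum = 43 + 170 + 223 + 486 + 561 + 73 + 355 = 1911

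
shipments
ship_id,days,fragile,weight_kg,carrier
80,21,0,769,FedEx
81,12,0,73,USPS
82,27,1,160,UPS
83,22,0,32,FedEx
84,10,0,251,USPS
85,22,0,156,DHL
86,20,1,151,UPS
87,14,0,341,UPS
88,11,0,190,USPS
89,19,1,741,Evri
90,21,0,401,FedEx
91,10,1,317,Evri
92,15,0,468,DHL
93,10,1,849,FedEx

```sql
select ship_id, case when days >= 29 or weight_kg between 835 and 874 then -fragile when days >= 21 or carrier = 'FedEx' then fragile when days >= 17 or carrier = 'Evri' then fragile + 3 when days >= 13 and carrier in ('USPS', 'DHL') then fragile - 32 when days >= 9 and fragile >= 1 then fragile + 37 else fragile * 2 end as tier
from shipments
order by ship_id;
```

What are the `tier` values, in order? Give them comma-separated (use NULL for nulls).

ship_id=80: days >= 21 or carrier = 'FedEx' → 0
ship_id=81: ELSE → 0
ship_id=82: days >= 21 or carrier = 'FedEx' → 1
ship_id=83: days >= 21 or carrier = 'FedEx' → 0
ship_id=84: ELSE → 0
ship_id=85: days >= 21 or carrier = 'FedEx' → 0
ship_id=86: days >= 17 or carrier = 'Evri' → 4
ship_id=87: ELSE → 0
ship_id=88: ELSE → 0
ship_id=89: days >= 17 or carrier = 'Evri' → 4
ship_id=90: days >= 21 or carrier = 'FedEx' → 0
ship_id=91: days >= 17 or carrier = 'Evri' → 4
ship_id=92: days >= 13 and carrier in ('USPS', 'DHL') → -32
ship_id=93: days >= 29 or weight_kg between 835 and 874 → -1

0, 0, 1, 0, 0, 0, 4, 0, 0, 4, 0, 4, -32, -1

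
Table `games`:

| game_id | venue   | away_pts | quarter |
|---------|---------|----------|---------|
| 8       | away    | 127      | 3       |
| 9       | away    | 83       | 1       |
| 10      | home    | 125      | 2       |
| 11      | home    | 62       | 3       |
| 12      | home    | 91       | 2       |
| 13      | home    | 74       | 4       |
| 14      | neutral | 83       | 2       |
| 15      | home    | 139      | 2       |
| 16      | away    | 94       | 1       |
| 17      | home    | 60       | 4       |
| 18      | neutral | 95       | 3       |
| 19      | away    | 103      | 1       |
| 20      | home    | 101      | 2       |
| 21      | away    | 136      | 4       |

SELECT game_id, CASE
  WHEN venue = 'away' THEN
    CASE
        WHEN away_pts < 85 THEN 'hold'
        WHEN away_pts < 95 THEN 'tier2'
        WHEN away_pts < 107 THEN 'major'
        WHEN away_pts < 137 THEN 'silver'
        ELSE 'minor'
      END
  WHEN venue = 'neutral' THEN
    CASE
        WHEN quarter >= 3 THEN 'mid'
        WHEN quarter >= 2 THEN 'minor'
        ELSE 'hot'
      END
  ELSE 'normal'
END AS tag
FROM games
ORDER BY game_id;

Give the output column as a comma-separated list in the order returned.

game_id=8: venue='away' → inner[away_pts < 137] → silver
game_id=9: venue='away' → inner[away_pts < 85] → hold
game_id=10: venue='home' → outer ELSE → normal
game_id=11: venue='home' → outer ELSE → normal
game_id=12: venue='home' → outer ELSE → normal
game_id=13: venue='home' → outer ELSE → normal
game_id=14: venue='neutral' → inner[quarter >= 2] → minor
game_id=15: venue='home' → outer ELSE → normal
game_id=16: venue='away' → inner[away_pts < 95] → tier2
game_id=17: venue='home' → outer ELSE → normal
game_id=18: venue='neutral' → inner[quarter >= 3] → mid
game_id=19: venue='away' → inner[away_pts < 107] → major
game_id=20: venue='home' → outer ELSE → normal
game_id=21: venue='away' → inner[away_pts < 137] → silver

silver, hold, normal, normal, normal, normal, minor, normal, tier2, normal, mid, major, normal, silver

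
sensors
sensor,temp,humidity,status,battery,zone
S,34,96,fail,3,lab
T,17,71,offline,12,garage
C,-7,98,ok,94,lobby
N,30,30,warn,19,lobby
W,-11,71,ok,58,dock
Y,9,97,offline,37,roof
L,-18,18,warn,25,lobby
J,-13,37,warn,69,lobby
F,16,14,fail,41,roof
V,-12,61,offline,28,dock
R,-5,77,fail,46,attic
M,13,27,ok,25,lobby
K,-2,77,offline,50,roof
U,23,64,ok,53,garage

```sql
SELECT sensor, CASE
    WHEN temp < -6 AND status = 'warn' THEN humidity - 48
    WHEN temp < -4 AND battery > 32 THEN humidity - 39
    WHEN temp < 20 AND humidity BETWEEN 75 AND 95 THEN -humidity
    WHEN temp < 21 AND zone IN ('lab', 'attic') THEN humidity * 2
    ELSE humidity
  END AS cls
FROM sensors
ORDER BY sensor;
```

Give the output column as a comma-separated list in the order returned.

sensor=C: temp < -4 AND battery > 32 → 59
sensor=F: ELSE → 14
sensor=J: temp < -6 AND status = 'warn' → -11
sensor=K: temp < 20 AND humidity BETWEEN 75 AND 95 → -77
sensor=L: temp < -6 AND status = 'warn' → -30
sensor=M: ELSE → 27
sensor=N: ELSE → 30
sensor=R: temp < -4 AND battery > 32 → 38
sensor=S: ELSE → 96
sensor=T: ELSE → 71
sensor=U: ELSE → 64
sensor=V: ELSE → 61
sensor=W: temp < -4 AND battery > 32 → 32
sensor=Y: ELSE → 97

59, 14, -11, -77, -30, 27, 30, 38, 96, 71, 64, 61, 32, 97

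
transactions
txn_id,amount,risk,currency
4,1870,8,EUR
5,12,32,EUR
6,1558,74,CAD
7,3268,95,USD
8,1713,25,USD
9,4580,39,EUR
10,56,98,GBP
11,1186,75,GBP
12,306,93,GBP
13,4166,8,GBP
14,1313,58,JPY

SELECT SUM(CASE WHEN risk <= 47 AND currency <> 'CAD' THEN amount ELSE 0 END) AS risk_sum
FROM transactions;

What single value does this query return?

txn_id=4: ✓ → 1870
txn_id=5: ✓ → 12
txn_id=6: ✗
txn_id=7: ✗
txn_id=8: ✓ → 1713
txn_id=9: ✓ → 4580
txn_id=10: ✗
txn_id=11: ✗
txn_id=12: ✗
txn_id=13: ✓ → 4166
txn_id=14: ✗
risk_sum = 1870 + 12 + 1713 + 4580 + 4166 = 12341

12341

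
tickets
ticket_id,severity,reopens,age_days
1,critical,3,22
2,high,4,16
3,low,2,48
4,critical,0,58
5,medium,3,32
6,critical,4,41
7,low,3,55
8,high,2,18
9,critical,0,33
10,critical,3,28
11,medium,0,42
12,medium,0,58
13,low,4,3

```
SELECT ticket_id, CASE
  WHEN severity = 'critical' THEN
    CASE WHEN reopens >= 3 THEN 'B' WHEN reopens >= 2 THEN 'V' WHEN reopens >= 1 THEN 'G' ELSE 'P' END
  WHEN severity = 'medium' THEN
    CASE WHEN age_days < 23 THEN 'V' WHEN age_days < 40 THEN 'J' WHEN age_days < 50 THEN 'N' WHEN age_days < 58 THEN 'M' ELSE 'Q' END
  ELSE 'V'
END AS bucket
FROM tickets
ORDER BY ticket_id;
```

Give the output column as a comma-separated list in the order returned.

B, V, V, P, J, B, V, V, P, B, N, Q, V

ticket_id=1: severity='critical' → inner[reopens >= 3] → B
ticket_id=2: severity='high' → outer ELSE → V
ticket_id=3: severity='low' → outer ELSE → V
ticket_id=4: severity='critical' → inner[ELSE] → P
ticket_id=5: severity='medium' → inner[age_days < 40] → J
ticket_id=6: severity='critical' → inner[reopens >= 3] → B
ticket_id=7: severity='low' → outer ELSE → V
ticket_id=8: severity='high' → outer ELSE → V
ticket_id=9: severity='critical' → inner[ELSE] → P
ticket_id=10: severity='critical' → inner[reopens >= 3] → B
ticket_id=11: severity='medium' → inner[age_days < 50] → N
ticket_id=12: severity='medium' → inner[ELSE] → Q
ticket_id=13: severity='low' → outer ELSE → V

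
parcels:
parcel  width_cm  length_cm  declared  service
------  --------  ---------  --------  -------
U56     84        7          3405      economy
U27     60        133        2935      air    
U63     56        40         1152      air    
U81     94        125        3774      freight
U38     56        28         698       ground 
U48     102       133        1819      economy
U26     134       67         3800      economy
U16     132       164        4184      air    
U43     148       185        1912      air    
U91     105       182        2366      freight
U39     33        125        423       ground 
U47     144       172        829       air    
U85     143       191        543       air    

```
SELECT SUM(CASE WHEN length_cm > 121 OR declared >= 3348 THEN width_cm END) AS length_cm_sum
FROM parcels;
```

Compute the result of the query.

parcel=U56: ✓ → 84
parcel=U27: ✓ → 60
parcel=U63: ✗
parcel=U81: ✓ → 94
parcel=U38: ✗
parcel=U48: ✓ → 102
parcel=U26: ✓ → 134
parcel=U16: ✓ → 132
parcel=U43: ✓ → 148
parcel=U91: ✓ → 105
parcel=U39: ✓ → 33
parcel=U47: ✓ → 144
parcel=U85: ✓ → 143
length_cm_sum = 84 + 60 + 94 + 102 + 134 + 132 + 148 + 105 + 33 + 144 + 143 = 1179

1179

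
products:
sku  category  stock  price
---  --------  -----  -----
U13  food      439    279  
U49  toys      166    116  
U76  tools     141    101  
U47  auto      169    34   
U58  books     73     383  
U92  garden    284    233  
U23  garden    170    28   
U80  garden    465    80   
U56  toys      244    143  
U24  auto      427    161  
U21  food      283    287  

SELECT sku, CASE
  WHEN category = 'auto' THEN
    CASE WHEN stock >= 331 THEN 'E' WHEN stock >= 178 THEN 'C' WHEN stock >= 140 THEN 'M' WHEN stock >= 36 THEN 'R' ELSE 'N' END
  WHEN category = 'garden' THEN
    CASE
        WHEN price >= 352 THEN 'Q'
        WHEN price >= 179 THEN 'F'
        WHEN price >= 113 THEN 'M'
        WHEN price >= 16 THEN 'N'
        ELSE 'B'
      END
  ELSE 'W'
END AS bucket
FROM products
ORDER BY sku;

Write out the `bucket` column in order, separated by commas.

sku=U13: category='food' → outer ELSE → W
sku=U21: category='food' → outer ELSE → W
sku=U23: category='garden' → inner[price >= 16] → N
sku=U24: category='auto' → inner[stock >= 331] → E
sku=U47: category='auto' → inner[stock >= 140] → M
sku=U49: category='toys' → outer ELSE → W
sku=U56: category='toys' → outer ELSE → W
sku=U58: category='books' → outer ELSE → W
sku=U76: category='tools' → outer ELSE → W
sku=U80: category='garden' → inner[price >= 16] → N
sku=U92: category='garden' → inner[price >= 179] → F

W, W, N, E, M, W, W, W, W, N, F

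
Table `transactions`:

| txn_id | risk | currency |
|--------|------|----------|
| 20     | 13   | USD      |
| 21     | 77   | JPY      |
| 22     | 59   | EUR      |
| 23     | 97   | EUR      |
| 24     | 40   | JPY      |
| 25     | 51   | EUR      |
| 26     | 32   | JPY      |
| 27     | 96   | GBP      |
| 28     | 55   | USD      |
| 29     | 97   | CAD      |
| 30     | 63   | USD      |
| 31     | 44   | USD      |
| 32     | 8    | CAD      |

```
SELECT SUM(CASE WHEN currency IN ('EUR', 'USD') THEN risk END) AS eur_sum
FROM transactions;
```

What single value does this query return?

382

txn_id=20: ✓ → 13
txn_id=21: ✗
txn_id=22: ✓ → 59
txn_id=23: ✓ → 97
txn_id=24: ✗
txn_id=25: ✓ → 51
txn_id=26: ✗
txn_id=27: ✗
txn_id=28: ✓ → 55
txn_id=29: ✗
txn_id=30: ✓ → 63
txn_id=31: ✓ → 44
txn_id=32: ✗
eur_sum = 13 + 59 + 97 + 51 + 55 + 63 + 44 = 382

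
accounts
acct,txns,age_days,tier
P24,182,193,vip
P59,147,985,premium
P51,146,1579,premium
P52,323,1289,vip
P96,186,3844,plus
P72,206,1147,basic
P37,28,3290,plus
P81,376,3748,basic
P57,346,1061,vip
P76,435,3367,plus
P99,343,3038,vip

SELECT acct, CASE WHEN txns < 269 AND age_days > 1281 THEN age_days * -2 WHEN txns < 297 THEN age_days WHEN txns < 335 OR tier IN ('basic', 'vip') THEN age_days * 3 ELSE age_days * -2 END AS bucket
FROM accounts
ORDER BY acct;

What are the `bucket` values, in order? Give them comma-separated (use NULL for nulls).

acct=P24: txns < 297 → 193
acct=P37: txns < 269 AND age_days > 1281 → -6580
acct=P51: txns < 269 AND age_days > 1281 → -3158
acct=P52: txns < 335 OR tier IN ('basic', 'vip') → 3867
acct=P57: txns < 335 OR tier IN ('basic', 'vip') → 3183
acct=P59: txns < 297 → 985
acct=P72: txns < 297 → 1147
acct=P76: ELSE → -6734
acct=P81: txns < 335 OR tier IN ('basic', 'vip') → 11244
acct=P96: txns < 269 AND age_days > 1281 → -7688
acct=P99: txns < 335 OR tier IN ('basic', 'vip') → 9114

193, -6580, -3158, 3867, 3183, 985, 1147, -6734, 11244, -7688, 9114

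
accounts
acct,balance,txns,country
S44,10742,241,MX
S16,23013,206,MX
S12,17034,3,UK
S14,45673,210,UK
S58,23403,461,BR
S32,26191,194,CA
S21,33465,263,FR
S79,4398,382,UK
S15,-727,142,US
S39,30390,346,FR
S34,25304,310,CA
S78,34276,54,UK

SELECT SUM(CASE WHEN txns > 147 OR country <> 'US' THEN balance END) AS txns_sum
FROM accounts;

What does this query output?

acct=S44: ✓ → 10742
acct=S16: ✓ → 23013
acct=S12: ✓ → 17034
acct=S14: ✓ → 45673
acct=S58: ✓ → 23403
acct=S32: ✓ → 26191
acct=S21: ✓ → 33465
acct=S79: ✓ → 4398
acct=S15: ✗
acct=S39: ✓ → 30390
acct=S34: ✓ → 25304
acct=S78: ✓ → 34276
txns_sum = 10742 + 23013 + 17034 + 45673 + 23403 + 26191 + 33465 + 4398 + 30390 + 25304 + 34276 = 273889

273889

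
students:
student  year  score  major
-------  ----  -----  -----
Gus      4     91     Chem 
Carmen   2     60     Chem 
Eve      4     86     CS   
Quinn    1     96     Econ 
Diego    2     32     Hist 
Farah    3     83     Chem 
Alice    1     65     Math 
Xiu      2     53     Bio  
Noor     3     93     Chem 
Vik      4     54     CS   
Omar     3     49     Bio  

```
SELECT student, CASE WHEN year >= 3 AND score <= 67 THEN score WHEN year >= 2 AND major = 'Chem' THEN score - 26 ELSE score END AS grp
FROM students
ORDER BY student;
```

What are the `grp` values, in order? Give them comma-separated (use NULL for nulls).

student=Alice: ELSE → 65
student=Carmen: year >= 2 AND major = 'Chem' → 34
student=Diego: ELSE → 32
student=Eve: ELSE → 86
student=Farah: year >= 2 AND major = 'Chem' → 57
student=Gus: year >= 2 AND major = 'Chem' → 65
student=Noor: year >= 2 AND major = 'Chem' → 67
student=Omar: year >= 3 AND score <= 67 → 49
student=Quinn: ELSE → 96
student=Vik: year >= 3 AND score <= 67 → 54
student=Xiu: ELSE → 53

65, 34, 32, 86, 57, 65, 67, 49, 96, 54, 53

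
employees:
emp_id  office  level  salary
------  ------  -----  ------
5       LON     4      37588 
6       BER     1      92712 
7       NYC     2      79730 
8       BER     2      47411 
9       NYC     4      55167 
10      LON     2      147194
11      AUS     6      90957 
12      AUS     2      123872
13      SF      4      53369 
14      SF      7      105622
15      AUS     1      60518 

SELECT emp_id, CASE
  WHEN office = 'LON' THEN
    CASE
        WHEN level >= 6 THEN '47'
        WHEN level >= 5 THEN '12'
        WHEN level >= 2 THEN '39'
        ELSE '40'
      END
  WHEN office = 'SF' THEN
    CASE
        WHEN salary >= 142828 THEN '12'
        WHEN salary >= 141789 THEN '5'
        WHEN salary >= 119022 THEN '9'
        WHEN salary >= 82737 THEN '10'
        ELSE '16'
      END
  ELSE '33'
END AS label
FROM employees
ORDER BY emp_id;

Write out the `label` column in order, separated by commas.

emp_id=5: office='LON' → inner[level >= 2] → 39
emp_id=6: office='BER' → outer ELSE → 33
emp_id=7: office='NYC' → outer ELSE → 33
emp_id=8: office='BER' → outer ELSE → 33
emp_id=9: office='NYC' → outer ELSE → 33
emp_id=10: office='LON' → inner[level >= 2] → 39
emp_id=11: office='AUS' → outer ELSE → 33
emp_id=12: office='AUS' → outer ELSE → 33
emp_id=13: office='SF' → inner[ELSE] → 16
emp_id=14: office='SF' → inner[salary >= 82737] → 10
emp_id=15: office='AUS' → outer ELSE → 33

39, 33, 33, 33, 33, 39, 33, 33, 16, 10, 33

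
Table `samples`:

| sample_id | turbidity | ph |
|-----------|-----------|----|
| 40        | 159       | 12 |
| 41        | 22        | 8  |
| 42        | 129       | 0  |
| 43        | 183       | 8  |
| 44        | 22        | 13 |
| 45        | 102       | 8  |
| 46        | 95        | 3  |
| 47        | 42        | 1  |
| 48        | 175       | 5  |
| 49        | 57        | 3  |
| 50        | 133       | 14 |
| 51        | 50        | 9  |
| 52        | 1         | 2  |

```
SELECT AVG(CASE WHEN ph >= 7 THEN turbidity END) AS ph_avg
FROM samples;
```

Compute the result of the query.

sample_id=40: ✓ → 159
sample_id=41: ✓ → 22
sample_id=42: ✗
sample_id=43: ✓ → 183
sample_id=44: ✓ → 22
sample_id=45: ✓ → 102
sample_id=46: ✗
sample_id=47: ✗
sample_id=48: ✗
sample_id=49: ✗
sample_id=50: ✓ → 133
sample_id=51: ✓ → 50
sample_id=52: ✗
ph_avg = (159 + 22 + 183 + 22 + 102 + 133 + 50) / 7 = 95.8571428571

95.8571428571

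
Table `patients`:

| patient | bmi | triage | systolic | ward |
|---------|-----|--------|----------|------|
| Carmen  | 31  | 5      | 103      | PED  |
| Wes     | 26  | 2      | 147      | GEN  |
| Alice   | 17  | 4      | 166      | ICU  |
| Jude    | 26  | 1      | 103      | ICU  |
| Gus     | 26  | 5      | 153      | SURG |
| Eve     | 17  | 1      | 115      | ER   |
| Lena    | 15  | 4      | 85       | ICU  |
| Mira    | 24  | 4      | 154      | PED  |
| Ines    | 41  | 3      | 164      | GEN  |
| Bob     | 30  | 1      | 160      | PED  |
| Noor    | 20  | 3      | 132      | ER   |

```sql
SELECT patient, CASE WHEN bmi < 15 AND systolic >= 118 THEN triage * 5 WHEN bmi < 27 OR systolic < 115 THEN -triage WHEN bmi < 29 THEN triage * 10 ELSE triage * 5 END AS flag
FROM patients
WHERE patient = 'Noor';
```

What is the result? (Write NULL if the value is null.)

patient = Noor: bmi=20, triage=3, systolic=132, ward=ER.
bmi < 15 AND systolic >= 118 → false
bmi < 27 OR systolic < 115 → true → -3

-3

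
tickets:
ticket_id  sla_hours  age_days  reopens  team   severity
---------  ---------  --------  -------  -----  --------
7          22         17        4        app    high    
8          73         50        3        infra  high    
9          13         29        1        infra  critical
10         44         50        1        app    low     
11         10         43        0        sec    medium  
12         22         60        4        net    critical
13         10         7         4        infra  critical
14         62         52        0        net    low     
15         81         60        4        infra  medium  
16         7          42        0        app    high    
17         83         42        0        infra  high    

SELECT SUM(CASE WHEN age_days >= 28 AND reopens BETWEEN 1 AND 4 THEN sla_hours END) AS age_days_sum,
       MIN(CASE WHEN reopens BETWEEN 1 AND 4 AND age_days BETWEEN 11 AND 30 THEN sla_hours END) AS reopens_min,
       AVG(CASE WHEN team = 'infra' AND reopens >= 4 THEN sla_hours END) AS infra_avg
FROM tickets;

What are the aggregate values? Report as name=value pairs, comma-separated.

age_days_sum=233, reopens_min=13, infra_avg=45.5

[age_days_sum: age_days >= 28 AND reopens BETWEEN 1 AND 4]
ticket_id=7: ✗
ticket_id=8: ✓ → 73
ticket_id=9: ✓ → 13
ticket_id=10: ✓ → 44
ticket_id=11: ✗
ticket_id=12: ✓ → 22
ticket_id=13: ✗
ticket_id=14: ✗
ticket_id=15: ✓ → 81
ticket_id=16: ✗
ticket_id=17: ✗
age_days_sum = 73 + 13 + 44 + 22 + 81 = 233
—
[reopens_min: reopens BETWEEN 1 AND 4 AND age_days BETWEEN 11 AND 30]
ticket_id=7: ✓ → 22
ticket_id=8: ✗
ticket_id=9: ✓ → 13
ticket_id=10: ✗
ticket_id=11: ✗
ticket_id=12: ✗
ticket_id=13: ✗
ticket_id=14: ✗
ticket_id=15: ✗
ticket_id=16: ✗
ticket_id=17: ✗
reopens_min = MIN(22, 13) = 13
—
[infra_avg: team = 'infra' AND reopens >= 4]
ticket_id=7: ✗
ticket_id=8: ✗
ticket_id=9: ✗
ticket_id=10: ✗
ticket_id=11: ✗
ticket_id=12: ✗
ticket_id=13: ✓ → 10
ticket_id=14: ✗
ticket_id=15: ✓ → 81
ticket_id=16: ✗
ticket_id=17: ✗
infra_avg = (10 + 81) / 2 = 45.5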